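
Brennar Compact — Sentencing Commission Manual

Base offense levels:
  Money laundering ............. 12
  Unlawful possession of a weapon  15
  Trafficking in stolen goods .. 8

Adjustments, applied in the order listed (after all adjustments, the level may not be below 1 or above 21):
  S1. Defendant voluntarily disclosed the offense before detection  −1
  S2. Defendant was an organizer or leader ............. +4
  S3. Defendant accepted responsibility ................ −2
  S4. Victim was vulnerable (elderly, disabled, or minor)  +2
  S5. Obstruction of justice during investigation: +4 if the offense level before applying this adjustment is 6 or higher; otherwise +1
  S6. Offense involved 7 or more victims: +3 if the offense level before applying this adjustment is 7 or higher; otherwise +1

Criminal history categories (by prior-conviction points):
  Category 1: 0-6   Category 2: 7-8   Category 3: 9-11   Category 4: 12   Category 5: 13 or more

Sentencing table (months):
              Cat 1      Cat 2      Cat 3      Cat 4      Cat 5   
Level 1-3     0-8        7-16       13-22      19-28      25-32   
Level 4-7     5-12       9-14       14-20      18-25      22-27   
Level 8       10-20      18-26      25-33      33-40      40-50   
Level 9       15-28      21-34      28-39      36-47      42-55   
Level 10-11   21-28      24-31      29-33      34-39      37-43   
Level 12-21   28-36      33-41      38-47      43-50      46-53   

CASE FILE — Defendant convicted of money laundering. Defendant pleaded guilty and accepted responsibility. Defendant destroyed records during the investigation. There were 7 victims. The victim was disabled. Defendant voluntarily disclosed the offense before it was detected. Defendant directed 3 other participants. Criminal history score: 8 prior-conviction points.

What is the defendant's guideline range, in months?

Base offense level for money laundering: 12.
S1 applies: 12 − 1 = 11.
S2 applies: 11 + 4 = 15.
S3 applies: 15 − 2 = 13.
S4 applies: 13 + 2 = 15.
S5 applies (level before this adjustment is 15 ≥ 6, so +4): 15 + 4 = 19.
S6 applies (level before this adjustment is 19 ≥ 7, so +3): 19 + 3 = 22.
Level 22 exceeds the maximum of 21; capped at 21.
Final offense level: 21.
Criminal history: 8 prior points → Category 2 (7-8).
Level 21 falls in the 12-21 band.
Grid: Level 12-21 × Category 2 = 33-41 months.

33-41 months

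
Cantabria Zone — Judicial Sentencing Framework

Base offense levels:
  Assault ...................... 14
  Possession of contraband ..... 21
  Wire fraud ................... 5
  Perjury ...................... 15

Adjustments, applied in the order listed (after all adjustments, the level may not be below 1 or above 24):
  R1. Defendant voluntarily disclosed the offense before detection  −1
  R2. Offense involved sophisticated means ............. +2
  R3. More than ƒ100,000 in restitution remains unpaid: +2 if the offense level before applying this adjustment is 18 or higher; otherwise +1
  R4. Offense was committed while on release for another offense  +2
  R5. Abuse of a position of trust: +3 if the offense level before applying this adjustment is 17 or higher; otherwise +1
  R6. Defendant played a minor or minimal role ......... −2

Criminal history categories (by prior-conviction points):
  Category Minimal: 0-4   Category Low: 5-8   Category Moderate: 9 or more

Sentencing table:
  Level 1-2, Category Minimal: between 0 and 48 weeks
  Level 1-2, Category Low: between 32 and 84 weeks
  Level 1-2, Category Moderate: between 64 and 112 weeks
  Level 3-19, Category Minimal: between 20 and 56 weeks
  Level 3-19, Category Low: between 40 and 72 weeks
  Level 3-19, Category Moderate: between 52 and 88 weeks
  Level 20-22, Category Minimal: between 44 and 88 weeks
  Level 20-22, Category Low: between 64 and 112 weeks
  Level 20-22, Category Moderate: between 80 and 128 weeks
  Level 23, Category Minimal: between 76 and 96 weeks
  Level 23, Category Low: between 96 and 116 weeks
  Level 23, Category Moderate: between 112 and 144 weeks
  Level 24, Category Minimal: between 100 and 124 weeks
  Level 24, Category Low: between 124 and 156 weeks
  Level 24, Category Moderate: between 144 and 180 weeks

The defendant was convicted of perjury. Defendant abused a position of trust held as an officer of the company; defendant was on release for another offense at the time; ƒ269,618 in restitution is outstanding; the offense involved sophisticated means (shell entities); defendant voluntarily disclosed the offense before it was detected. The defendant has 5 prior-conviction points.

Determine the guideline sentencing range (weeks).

64-112 weeks

Base offense level for perjury: 15.
R1 applies: 15 − 1 = 14.
R2 applies: 14 + 2 = 16.
R3 applies (level before this adjustment is 16 < 18, so +1): 16 + 1 = 17.
R4 applies: 17 + 2 = 19.
R5 applies (level before this adjustment is 19 ≥ 17, so +3): 19 + 3 = 22.
Final offense level: 22.
Criminal history: 5 prior points → Category Low (5-8).
Level 22 falls in the 20-22 band.
Grid: Level 20-22 × Category Low = 64-112 weeks.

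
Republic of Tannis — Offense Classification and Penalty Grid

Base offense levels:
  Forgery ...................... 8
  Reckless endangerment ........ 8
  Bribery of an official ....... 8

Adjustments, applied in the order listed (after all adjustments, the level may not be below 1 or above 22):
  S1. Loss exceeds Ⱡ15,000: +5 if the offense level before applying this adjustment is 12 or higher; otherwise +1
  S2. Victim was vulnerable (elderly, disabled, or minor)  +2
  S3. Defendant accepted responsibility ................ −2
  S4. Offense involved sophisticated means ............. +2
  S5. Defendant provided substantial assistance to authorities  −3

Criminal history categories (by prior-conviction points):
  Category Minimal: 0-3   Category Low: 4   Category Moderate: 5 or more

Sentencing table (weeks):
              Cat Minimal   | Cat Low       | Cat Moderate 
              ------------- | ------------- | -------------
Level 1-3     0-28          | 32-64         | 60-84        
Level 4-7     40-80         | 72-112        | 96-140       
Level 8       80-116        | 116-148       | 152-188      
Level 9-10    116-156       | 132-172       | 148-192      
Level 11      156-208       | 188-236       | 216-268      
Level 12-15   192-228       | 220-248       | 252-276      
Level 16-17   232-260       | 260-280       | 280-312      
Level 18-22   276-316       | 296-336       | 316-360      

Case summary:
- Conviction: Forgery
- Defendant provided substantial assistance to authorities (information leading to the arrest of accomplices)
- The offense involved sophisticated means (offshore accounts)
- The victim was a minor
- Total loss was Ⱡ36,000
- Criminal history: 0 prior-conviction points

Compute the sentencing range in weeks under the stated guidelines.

Base offense level for forgery: 8.
S1 applies (level before this adjustment is 8 < 12, so +1): 8 + 1 = 9.
S2 applies: 9 + 2 = 11.
S3 does not apply.
S4 applies: 11 + 2 = 13.
S5 applies: 13 − 3 = 10.
Final offense level: 10.
Criminal history: 0 prior points → Category Minimal (0-3).
Level 10 falls in the 9-10 band.
Grid: Level 9-10 × Category Minimal = 116-156 weeks.

116-156 weeks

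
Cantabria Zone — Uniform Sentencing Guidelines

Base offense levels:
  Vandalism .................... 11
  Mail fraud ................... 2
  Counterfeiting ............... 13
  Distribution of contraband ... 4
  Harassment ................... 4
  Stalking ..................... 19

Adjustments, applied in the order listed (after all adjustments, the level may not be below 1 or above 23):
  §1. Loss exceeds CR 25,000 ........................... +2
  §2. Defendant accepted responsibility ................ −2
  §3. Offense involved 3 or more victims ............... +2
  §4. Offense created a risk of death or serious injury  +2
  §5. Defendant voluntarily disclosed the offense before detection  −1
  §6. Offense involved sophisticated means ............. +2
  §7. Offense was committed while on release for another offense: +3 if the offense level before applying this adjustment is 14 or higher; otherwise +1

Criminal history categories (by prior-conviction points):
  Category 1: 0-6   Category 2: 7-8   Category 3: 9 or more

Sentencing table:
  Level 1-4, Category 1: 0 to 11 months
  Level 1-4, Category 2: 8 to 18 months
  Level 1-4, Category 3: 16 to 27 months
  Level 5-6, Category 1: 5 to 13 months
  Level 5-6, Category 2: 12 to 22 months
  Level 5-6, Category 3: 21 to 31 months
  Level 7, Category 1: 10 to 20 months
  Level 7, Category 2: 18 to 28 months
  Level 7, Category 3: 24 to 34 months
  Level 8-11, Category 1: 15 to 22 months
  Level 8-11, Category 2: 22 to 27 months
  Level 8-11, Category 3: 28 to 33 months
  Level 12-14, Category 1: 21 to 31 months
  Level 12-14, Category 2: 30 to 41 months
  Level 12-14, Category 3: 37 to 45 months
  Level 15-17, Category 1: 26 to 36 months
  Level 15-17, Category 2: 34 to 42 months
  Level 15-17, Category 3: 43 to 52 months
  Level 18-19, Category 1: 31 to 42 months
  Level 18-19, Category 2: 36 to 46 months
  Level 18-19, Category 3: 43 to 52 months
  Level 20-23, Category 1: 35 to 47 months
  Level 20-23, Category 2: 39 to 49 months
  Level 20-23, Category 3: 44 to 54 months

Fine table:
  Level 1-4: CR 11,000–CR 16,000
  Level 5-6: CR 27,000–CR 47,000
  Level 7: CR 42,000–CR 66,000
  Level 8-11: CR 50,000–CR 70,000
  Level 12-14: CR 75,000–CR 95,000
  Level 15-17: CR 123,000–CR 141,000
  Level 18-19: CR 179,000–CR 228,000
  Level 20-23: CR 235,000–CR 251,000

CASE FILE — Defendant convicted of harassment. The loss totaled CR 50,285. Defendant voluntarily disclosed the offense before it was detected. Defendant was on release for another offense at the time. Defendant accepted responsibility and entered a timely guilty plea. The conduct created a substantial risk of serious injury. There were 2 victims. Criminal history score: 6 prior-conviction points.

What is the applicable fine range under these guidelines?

CR 27,000–CR 47,000

Base offense level for harassment: 4.
§1 applies: 4 + 2 = 6.
§2 applies: 6 − 2 = 4.
§3 does not apply.
§4 applies: 4 + 2 = 6.
§5 applies: 6 − 1 = 5.
§7 applies (level before this adjustment is 5 < 14, so +1): 5 + 1 = 6.
Final offense level: 6.
Level 6 falls in the 5-6 band.
Fine table: Level 5-6 → CR 27,000–CR 47,000.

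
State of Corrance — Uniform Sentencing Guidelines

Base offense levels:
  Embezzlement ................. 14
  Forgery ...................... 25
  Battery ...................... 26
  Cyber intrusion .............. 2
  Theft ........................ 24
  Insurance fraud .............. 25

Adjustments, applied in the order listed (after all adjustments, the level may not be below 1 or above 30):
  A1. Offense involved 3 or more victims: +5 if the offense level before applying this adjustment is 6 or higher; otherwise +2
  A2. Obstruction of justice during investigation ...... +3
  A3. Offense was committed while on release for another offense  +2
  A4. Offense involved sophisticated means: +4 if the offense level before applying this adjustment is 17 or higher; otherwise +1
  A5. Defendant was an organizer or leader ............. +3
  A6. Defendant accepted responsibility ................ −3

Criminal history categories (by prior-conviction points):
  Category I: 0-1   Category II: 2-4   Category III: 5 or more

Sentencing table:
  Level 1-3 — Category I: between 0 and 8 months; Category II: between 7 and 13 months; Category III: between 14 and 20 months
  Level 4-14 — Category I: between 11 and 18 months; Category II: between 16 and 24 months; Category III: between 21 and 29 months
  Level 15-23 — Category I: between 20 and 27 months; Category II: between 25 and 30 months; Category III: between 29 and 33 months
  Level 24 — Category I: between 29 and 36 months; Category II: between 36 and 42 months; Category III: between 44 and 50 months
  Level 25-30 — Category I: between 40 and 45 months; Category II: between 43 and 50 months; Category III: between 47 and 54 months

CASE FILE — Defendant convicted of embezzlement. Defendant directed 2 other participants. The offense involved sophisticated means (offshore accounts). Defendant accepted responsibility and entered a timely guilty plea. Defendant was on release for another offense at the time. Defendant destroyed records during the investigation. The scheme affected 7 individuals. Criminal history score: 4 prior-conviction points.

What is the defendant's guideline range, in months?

Base offense level for embezzlement: 14.
A1 applies (level before this adjustment is 14 ≥ 6, so +5): 14 + 5 = 19.
A2 applies: 19 + 3 = 22.
A3 applies: 22 + 2 = 24.
A4 applies (level before this adjustment is 24 ≥ 17, so +4): 24 + 4 = 28.
A5 applies: 28 + 3 = 31.
A6 applies: 31 − 3 = 28.
Final offense level: 28.
Criminal history: 4 prior points → Category II (2-4).
Level 28 falls in the 25-30 band.
Grid: Level 25-30 × Category II = 43-50 months.

43-50 months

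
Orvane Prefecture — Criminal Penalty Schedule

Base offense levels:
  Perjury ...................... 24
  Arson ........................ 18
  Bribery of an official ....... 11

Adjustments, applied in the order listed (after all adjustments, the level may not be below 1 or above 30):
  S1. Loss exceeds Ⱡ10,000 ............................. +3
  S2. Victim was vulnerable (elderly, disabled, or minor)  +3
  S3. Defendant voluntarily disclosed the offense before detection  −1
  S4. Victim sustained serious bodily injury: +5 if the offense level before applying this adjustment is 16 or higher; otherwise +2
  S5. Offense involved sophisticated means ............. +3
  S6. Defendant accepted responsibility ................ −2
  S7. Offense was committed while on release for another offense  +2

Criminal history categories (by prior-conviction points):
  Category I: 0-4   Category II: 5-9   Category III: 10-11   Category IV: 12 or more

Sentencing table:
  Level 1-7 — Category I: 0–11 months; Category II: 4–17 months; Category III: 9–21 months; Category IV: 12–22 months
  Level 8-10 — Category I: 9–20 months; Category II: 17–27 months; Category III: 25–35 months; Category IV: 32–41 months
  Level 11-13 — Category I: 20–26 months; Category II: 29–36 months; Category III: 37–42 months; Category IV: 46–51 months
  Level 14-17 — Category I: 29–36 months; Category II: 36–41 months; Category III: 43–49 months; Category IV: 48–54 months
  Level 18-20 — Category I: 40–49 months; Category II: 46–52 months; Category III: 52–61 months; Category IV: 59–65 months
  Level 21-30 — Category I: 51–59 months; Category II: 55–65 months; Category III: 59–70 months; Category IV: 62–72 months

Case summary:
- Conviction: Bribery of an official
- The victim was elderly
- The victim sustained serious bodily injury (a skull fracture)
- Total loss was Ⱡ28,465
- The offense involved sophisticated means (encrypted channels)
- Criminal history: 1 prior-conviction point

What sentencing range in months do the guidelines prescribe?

Base offense level for bribery of an official: 11.
S1 applies: 11 + 3 = 14.
S2 applies: 14 + 3 = 17.
S3 does not apply.
S4 applies (level before this adjustment is 17 ≥ 16, so +5): 17 + 5 = 22.
S5 applies: 22 + 3 = 25.
S7 does not apply.
Final offense level: 25.
Criminal history: 1 prior point → Category I (0-4).
Level 25 falls in the 21-30 band.
Grid: Level 21-30 × Category I = 51-59 months.

51-59 months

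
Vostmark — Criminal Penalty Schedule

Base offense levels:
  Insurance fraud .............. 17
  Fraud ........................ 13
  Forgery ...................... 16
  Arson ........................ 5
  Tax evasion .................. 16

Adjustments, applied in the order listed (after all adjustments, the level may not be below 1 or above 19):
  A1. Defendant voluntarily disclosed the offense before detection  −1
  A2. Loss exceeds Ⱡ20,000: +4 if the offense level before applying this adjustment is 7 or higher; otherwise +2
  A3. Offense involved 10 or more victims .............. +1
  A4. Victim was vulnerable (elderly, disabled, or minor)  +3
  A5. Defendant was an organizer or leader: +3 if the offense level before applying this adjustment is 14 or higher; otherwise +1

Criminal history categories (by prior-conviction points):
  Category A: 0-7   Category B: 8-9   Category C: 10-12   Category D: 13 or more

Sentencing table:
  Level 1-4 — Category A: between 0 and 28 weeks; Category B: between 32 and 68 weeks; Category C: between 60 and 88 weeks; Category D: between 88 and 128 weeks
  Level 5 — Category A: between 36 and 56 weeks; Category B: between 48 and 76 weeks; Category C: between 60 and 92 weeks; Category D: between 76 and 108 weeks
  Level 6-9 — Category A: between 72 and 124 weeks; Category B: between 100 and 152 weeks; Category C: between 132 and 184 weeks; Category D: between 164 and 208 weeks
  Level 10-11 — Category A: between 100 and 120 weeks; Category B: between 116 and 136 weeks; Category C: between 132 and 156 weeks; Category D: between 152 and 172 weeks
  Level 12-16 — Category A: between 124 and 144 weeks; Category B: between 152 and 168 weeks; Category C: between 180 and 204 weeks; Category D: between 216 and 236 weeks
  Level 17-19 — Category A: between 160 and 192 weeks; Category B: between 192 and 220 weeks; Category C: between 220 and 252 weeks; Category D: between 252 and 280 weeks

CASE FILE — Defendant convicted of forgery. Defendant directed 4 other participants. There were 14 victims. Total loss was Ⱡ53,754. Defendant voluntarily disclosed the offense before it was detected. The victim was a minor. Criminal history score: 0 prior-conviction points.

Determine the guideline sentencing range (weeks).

160-192 weeks

Base offense level for forgery: 16.
A1 applies: 16 − 1 = 15.
A2 applies (level before this adjustment is 15 ≥ 7, so +4): 15 + 4 = 19.
A3 applies: 19 + 1 = 20.
A4 applies: 20 + 3 = 23.
A5 applies (level before this adjustment is 23 ≥ 14, so +3): 23 + 3 = 26.
Level 26 exceeds the maximum of 19; capped at 19.
Final offense level: 19.
Criminal history: 0 prior points → Category A (0-7).
Level 19 falls in the 17-19 band.
Grid: Level 17-19 × Category A = 160-192 weeks.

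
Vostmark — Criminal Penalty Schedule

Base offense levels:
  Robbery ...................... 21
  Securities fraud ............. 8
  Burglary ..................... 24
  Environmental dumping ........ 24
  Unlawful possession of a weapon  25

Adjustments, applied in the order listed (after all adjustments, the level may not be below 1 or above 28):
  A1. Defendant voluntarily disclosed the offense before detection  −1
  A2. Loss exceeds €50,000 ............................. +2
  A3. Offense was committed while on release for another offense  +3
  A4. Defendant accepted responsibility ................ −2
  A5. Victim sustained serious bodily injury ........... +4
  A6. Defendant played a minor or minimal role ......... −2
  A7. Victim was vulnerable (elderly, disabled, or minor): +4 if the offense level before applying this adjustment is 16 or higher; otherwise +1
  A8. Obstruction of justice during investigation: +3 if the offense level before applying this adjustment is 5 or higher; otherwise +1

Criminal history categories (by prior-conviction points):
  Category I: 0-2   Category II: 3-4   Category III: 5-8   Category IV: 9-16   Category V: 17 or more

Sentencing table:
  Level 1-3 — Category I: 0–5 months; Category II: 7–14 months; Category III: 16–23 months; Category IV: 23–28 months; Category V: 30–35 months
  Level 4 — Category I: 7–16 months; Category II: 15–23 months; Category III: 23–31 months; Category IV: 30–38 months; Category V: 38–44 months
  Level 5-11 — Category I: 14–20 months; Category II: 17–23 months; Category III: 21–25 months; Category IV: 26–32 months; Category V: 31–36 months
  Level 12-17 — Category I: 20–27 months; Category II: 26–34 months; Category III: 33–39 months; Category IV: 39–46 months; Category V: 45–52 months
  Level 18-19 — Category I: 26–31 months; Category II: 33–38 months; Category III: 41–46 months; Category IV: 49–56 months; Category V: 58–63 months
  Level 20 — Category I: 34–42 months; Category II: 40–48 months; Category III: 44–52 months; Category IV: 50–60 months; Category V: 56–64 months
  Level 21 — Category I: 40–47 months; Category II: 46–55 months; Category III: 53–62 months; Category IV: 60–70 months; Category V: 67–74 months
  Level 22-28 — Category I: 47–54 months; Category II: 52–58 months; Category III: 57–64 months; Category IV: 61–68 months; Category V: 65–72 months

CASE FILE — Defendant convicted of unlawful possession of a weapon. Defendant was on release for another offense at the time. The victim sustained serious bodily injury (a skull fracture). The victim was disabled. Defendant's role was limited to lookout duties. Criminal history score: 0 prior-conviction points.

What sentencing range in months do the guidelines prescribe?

Base offense level for unlawful possession of a weapon: 25.
A3 applies: 25 + 3 = 28.
A4 does not apply.
A5 applies: 28 + 4 = 32.
A6 applies: 32 − 2 = 30.
A7 applies (level before this adjustment is 30 ≥ 16, so +4): 30 + 4 = 34.
A8 does not apply.
Level 34 exceeds the maximum of 28; capped at 28.
Final offense level: 28.
Criminal history: 0 prior points → Category I (0-2).
Level 28 falls in the 22-28 band.
Grid: Level 22-28 × Category I = 47-54 months.

47-54 months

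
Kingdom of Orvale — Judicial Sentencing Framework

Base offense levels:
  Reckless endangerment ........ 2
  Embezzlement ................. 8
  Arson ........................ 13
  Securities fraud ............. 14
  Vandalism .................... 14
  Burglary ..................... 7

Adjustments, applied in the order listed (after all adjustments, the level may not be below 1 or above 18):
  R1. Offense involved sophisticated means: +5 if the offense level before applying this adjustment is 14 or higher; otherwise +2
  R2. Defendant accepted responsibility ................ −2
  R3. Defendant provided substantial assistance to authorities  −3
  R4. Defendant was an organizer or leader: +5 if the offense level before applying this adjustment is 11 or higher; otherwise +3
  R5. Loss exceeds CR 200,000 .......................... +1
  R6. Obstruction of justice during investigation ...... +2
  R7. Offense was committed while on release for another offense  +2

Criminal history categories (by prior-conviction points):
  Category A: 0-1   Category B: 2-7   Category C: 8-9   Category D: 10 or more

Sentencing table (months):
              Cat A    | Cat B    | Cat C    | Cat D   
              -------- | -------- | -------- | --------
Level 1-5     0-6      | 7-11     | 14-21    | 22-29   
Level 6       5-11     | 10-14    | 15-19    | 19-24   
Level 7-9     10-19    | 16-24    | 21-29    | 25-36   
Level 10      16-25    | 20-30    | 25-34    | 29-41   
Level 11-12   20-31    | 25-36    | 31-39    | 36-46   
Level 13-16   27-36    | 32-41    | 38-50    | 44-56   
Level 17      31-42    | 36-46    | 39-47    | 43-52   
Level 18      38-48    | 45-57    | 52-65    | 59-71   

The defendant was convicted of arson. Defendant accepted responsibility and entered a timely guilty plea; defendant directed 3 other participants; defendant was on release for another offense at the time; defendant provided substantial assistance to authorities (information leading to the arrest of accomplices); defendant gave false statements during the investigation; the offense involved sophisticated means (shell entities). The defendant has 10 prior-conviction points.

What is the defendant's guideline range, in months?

43-52 months

Base offense level for arson: 13.
R1 applies (level before this adjustment is 13 < 14, so +2): 13 + 2 = 15.
R2 applies: 15 − 2 = 13.
R3 applies: 13 − 3 = 10.
R4 applies (level before this adjustment is 10 < 11, so +3): 10 + 3 = 13.
R6 applies: 13 + 2 = 15.
R7 applies: 15 + 2 = 17.
Final offense level: 17.
Criminal history: 10 prior points → Category D (10+).
Level 17 falls in the 17 band.
Grid: Level 17 × Category D = 43-52 months.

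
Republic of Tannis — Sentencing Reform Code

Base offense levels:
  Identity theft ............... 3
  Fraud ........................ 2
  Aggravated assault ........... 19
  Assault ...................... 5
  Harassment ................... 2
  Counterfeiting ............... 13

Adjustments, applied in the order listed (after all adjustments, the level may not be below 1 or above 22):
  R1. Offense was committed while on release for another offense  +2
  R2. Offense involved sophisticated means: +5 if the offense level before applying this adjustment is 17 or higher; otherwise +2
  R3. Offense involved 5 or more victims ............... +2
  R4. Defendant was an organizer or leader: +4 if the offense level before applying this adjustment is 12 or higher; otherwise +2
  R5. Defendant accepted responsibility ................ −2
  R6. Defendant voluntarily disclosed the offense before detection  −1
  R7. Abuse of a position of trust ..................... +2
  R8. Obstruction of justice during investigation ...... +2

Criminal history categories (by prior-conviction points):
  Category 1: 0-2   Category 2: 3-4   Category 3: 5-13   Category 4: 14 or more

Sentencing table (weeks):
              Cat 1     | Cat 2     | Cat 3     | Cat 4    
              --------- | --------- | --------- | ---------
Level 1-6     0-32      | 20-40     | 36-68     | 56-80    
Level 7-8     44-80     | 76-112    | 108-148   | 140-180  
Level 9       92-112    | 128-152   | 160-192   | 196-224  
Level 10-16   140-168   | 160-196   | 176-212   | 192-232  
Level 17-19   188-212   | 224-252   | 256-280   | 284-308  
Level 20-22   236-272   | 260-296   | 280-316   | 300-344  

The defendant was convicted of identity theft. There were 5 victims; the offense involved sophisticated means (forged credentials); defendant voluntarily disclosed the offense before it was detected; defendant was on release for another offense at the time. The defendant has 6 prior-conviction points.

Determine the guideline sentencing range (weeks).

Base offense level for identity theft: 3.
R1 applies: 3 + 2 = 5.
R2 applies (level before this adjustment is 5 < 17, so +2): 5 + 2 = 7.
R3 applies: 7 + 2 = 9.
R4 does not apply.
R5 does not apply.
R6 applies: 9 − 1 = 8.
Final offense level: 8.
Criminal history: 6 prior points → Category 3 (5-13).
Level 8 falls in the 7-8 band.
Grid: Level 7-8 × Category 3 = 108-148 weeks.

108-148 weeks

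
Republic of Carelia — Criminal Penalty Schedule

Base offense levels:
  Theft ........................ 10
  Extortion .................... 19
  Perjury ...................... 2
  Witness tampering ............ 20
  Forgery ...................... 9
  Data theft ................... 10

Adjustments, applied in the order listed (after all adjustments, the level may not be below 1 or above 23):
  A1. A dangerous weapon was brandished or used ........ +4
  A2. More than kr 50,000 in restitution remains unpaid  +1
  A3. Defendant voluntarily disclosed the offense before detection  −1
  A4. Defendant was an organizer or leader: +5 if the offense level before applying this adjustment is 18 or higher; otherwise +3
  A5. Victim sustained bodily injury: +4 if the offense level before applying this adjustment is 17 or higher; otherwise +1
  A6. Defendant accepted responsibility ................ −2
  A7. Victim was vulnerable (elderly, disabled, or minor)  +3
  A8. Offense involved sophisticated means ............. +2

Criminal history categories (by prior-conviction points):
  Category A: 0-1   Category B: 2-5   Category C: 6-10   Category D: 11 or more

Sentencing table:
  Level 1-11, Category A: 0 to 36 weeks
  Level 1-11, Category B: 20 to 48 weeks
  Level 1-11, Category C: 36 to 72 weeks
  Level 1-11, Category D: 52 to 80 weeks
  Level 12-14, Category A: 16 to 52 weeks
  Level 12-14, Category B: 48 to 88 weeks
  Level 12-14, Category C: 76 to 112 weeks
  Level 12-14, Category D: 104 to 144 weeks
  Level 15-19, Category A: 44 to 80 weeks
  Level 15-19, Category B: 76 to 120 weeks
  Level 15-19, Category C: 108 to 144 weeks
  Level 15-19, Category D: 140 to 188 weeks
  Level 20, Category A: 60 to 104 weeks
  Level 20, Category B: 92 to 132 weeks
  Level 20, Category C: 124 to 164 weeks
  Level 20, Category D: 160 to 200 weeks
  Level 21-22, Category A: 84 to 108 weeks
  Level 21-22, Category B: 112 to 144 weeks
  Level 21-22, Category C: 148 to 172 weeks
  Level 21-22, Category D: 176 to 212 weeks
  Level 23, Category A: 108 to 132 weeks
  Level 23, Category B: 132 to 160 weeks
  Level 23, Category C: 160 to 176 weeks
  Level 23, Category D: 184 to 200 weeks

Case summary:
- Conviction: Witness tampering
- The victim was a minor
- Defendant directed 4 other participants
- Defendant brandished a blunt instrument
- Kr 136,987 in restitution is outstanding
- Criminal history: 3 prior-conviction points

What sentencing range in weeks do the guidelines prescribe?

132-160 weeks

Base offense level for witness tampering: 20.
A1 applies: 20 + 4 = 24.
A2 applies: 24 + 1 = 25.
A3 does not apply.
A4 applies (level before this adjustment is 25 ≥ 18, so +5): 25 + 5 = 30.
A7 applies: 30 + 3 = 33.
Level 33 exceeds the maximum of 23; capped at 23.
Final offense level: 23.
Criminal history: 3 prior points → Category B (2-5).
Level 23 falls in the 23 band.
Grid: Level 23 × Category B = 132-160 weeks.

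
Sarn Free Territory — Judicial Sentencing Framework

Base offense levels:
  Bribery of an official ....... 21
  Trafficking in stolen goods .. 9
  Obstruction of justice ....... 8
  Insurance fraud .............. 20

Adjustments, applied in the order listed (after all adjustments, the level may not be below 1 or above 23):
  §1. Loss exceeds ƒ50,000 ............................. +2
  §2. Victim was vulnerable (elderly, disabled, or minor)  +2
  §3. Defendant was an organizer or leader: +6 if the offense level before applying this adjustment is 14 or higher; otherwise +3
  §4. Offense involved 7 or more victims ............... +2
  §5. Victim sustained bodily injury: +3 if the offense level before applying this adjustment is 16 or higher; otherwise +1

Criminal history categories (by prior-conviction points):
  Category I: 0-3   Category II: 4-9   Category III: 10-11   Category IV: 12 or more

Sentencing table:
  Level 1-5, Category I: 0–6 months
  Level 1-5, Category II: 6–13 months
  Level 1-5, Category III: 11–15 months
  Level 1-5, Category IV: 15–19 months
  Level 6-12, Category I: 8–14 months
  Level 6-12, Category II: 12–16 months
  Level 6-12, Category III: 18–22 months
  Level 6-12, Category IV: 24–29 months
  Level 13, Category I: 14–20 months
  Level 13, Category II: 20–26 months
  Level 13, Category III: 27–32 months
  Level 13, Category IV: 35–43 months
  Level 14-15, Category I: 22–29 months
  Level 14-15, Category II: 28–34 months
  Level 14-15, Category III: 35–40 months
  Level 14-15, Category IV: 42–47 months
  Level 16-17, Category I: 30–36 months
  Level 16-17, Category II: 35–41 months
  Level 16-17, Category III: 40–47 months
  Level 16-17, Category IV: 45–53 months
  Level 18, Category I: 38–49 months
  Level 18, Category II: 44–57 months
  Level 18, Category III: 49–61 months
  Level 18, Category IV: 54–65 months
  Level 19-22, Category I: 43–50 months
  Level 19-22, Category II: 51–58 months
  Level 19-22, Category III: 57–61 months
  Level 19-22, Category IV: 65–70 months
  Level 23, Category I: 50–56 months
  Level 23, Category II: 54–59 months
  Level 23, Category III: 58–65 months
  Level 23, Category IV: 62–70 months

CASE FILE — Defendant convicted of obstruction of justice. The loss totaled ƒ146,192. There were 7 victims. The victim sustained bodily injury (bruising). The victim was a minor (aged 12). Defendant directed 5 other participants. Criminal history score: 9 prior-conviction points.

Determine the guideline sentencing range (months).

51-58 months

Base offense level for obstruction of justice: 8.
§1 applies: 8 + 2 = 10.
§2 applies: 10 + 2 = 12.
§3 applies (level before this adjustment is 12 < 14, so +3): 12 + 3 = 15.
§4 applies: 15 + 2 = 17.
§5 applies (level before this adjustment is 17 ≥ 16, so +3): 17 + 3 = 20.
Final offense level: 20.
Criminal history: 9 prior points → Category II (4-9).
Level 20 falls in the 19-22 band.
Grid: Level 19-22 × Category II = 51-58 months.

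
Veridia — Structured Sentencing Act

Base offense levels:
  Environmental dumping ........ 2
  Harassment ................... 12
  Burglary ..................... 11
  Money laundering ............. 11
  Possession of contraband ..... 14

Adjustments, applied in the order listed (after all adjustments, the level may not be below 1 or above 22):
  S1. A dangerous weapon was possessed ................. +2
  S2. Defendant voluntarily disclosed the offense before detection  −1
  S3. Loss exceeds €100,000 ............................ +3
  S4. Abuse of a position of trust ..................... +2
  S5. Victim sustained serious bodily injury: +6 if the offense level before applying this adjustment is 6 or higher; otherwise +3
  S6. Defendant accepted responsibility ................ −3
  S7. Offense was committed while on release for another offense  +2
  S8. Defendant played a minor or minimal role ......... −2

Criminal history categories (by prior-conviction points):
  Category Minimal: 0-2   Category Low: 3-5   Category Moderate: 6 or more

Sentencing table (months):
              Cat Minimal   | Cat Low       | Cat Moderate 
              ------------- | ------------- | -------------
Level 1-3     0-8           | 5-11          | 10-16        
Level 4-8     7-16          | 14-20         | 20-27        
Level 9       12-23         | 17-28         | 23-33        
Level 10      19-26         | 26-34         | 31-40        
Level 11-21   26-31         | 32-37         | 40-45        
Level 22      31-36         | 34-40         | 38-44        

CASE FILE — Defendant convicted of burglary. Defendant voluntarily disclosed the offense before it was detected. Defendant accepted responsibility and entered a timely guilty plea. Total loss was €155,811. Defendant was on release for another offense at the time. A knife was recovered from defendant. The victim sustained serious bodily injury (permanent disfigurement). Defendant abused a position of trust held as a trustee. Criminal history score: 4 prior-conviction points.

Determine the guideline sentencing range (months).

34-40 months

Base offense level for burglary: 11.
S1 applies: 11 + 2 = 13.
S2 applies: 13 − 1 = 12.
S3 applies: 12 + 3 = 15.
S4 applies: 15 + 2 = 17.
S5 applies (level before this adjustment is 17 ≥ 6, so +6): 17 + 6 = 23.
S6 applies: 23 − 3 = 20.
S7 applies: 20 + 2 = 22.
S8 does not apply.
Final offense level: 22.
Criminal history: 4 prior points → Category Low (3-5).
Level 22 falls in the 22 band.
Grid: Level 22 × Category Low = 34-40 months.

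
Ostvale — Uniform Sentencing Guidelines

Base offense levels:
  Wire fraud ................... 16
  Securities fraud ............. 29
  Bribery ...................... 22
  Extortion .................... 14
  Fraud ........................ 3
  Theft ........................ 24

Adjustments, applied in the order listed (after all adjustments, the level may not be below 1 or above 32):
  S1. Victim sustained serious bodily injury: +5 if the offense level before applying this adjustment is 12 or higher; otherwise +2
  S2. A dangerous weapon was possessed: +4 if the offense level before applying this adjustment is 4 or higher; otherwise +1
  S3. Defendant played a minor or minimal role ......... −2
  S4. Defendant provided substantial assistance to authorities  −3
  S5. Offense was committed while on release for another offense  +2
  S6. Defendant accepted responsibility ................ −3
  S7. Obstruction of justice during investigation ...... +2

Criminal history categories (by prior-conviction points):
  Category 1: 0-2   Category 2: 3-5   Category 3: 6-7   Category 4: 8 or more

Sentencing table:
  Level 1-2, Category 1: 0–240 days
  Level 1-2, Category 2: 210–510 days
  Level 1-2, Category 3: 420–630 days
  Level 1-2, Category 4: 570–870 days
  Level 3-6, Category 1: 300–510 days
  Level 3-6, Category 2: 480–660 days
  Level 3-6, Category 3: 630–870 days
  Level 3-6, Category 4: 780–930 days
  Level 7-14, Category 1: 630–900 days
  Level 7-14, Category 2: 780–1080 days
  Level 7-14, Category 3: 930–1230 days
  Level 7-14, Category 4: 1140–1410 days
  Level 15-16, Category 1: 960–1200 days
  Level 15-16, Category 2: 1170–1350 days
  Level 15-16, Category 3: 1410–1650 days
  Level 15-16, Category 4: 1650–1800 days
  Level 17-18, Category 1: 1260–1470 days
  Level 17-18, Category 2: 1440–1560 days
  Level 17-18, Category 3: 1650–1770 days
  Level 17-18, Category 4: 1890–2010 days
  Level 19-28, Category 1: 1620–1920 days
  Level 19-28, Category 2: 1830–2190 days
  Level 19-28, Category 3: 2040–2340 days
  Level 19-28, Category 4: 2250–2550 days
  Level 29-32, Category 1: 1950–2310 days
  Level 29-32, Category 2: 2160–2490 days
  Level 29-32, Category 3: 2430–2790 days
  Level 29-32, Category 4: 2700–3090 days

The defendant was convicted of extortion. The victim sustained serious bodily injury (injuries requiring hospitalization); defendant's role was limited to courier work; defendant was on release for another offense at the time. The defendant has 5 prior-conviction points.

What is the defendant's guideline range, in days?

1830-2190 days

Base offense level for extortion: 14.
S1 applies (level before this adjustment is 14 ≥ 12, so +5): 14 + 5 = 19.
S2 does not apply.
S3 applies: 19 − 2 = 17.
S5 applies: 17 + 2 = 19.
S6 does not apply.
Final offense level: 19.
Criminal history: 5 prior points → Category 2 (3-5).
Level 19 falls in the 19-28 band.
Grid: Level 19-28 × Category 2 = 1830-2190 days.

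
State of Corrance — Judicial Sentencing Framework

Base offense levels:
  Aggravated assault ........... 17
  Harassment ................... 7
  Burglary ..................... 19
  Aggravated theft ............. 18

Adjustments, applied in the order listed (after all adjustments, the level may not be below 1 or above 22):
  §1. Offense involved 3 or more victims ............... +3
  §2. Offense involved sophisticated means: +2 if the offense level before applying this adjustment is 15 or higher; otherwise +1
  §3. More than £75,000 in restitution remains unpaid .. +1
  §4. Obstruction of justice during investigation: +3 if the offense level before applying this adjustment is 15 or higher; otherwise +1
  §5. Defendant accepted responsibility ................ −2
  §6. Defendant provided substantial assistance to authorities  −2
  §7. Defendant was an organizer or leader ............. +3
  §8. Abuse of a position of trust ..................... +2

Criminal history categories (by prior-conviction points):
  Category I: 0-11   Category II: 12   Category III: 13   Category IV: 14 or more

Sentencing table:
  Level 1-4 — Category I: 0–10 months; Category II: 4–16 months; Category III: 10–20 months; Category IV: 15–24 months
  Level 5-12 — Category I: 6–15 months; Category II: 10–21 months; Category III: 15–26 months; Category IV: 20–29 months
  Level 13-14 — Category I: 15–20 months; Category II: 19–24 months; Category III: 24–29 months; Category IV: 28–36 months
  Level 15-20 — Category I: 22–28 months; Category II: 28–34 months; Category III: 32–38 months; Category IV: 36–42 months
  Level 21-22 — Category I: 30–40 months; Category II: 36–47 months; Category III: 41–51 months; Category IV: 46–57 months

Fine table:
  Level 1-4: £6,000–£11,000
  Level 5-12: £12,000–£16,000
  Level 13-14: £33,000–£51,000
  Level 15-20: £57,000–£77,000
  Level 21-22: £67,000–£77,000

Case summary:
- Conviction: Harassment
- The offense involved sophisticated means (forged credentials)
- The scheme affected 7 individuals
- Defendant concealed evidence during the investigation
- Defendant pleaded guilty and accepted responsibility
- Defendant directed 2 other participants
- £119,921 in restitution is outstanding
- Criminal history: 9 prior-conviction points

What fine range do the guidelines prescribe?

Base offense level for harassment: 7.
§1 applies: 7 + 3 = 10.
§2 applies (level before this adjustment is 10 < 15, so +1): 10 + 1 = 11.
§3 applies: 11 + 1 = 12.
§4 applies (level before this adjustment is 12 < 15, so +1): 12 + 1 = 13.
§5 applies: 13 − 2 = 11.
§7 applies: 11 + 3 = 14.
§8 does not apply.
Final offense level: 14.
Level 14 falls in the 13-14 band.
Fine table: Level 13-14 → £33,000–£51,000.

£33,000–£51,000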